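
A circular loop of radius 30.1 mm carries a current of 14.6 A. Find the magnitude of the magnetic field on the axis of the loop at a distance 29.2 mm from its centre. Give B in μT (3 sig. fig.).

B ≈ 113 μT

On the axis of a circular loop, B = μ₀IR² / [2(R²+z²)^(3/2)].
R² + z² = (0.0301)² + (0.0292)² = 0.001759 m², and (R²+z²)^(3/2) = 7.38×10⁻⁵ m³.
B = (4π×10⁻⁷ × 14.6 × 0.000906) / (2 × 7.38×10⁻⁵) = 1.13×10⁻⁴ T.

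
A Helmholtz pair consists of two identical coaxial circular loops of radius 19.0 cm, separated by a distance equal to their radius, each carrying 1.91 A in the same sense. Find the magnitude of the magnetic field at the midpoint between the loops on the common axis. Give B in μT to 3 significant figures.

Each loop contributes B = μ₀IR²/[2(R²+z²)^(3/2)] on the axis, with z measured from that loop.
Loop 1 (z = 0.095 m): B₁ = 4.52×10⁻⁶ T. Loop 2 (z = 0.095 m): B₂ = 4.52×10⁻⁶ T.
The fields add: B = B₁ + B₂ = 9.04×10⁻⁶ T.

B ≈ 9.04 μT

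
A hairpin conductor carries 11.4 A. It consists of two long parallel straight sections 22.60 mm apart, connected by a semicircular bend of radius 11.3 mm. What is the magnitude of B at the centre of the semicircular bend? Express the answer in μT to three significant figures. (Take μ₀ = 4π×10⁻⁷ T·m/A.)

The semicircular arc contributes B_arc = μ₀I·π/(4πR) = μ₀I/(4R) = 3.17×10⁻⁴ T.
Each semi-infinite lead is at perpendicular distance R = 0.0113 m from the centre, with the perpendicular foot at its near end, so it contributes μ₀I/(4πR); both point the same way, together 2.02×10⁻⁴ T.
Arc and leads all point the same direction: B = 3.17×10⁻⁴ + 2.02×10⁻⁴ = 5.19×10⁻⁴ T.

B ≈ 519 μT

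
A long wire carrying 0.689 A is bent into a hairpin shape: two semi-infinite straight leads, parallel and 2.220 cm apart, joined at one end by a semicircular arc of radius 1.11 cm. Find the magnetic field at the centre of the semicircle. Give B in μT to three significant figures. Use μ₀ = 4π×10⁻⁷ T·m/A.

The semicircular arc contributes B_arc = μ₀I·π/(4πR) = μ₀I/(4R) = 1.95×10⁻⁵ T.
Each semi-infinite lead is at perpendicular distance R = 0.0111 m from the centre, with the perpendicular foot at its near end, so it contributes μ₀I/(4πR); both point the same way, together 1.24×10⁻⁵ T.
Arc and leads all point the same direction: B = 1.95×10⁻⁵ + 1.24×10⁻⁵ = 3.19×10⁻⁵ T.

B ≈ 31.9 μT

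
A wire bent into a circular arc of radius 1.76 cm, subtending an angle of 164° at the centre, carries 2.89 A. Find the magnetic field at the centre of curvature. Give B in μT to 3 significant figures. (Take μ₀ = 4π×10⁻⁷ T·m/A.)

The Biot–Savart field of a circular arc at its centre is B = μ₀Iφ/(4πR), with φ = 2.862 rad.
B = (4π×10⁻⁷ × 2.89 × 2.862) / (4π × 0.0176) = 4.70×10⁻⁵ T.

B ≈ 47.0 μT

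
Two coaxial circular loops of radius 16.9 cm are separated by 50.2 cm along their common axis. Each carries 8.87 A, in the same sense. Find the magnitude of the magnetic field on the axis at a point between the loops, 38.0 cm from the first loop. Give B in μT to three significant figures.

B ≈ 19.8 μT

Each loop contributes B = μ₀IR²/[2(R²+z²)^(3/2)] on the axis, with z measured from that loop.
Loop 1 (z = 0.38 m): B₁ = 2.21×10⁻⁶ T. Loop 2 (z = 0.122 m): B₂ = 1.76×10⁻⁵ T.
The fields add: B = B₁ + B₂ = 1.98×10⁻⁵ T.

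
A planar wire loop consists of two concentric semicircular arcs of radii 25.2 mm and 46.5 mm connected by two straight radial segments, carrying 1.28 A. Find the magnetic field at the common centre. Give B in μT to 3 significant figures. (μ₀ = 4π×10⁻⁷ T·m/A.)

B ≈ 7.31 μT

The radial connectors point toward the centre, so dl × r̂ = 0 and they contribute nothing.
Each semicircle gives μ₀I/(4R): inner arc 1.60×10⁻⁵ T, outer arc 8.65×10⁻⁶ T.
The two arcs carry current in opposite angular senses, so their fields oppose: B = |1.60×10⁻⁵ − 8.65×10⁻⁶| = 7.31×10⁻⁶ T.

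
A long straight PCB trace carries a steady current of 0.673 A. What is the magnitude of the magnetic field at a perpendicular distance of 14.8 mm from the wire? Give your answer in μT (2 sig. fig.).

B ≈ 9.1 μT

For an infinitely long straight wire, B = μ₀I/(2πd).
B = (4π×10⁻⁷ × 0.673) / (2π × 0.0148) = 9.09×10⁻⁶ T.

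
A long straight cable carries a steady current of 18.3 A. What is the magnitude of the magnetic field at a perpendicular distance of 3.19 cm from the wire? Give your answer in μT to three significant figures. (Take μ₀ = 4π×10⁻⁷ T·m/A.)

For an infinitely long straight wire, B = μ₀I/(2πd).
B = (4π×10⁻⁷ × 18.3) / (2π × 0.0319) = 1.15×10⁻⁴ T.

B ≈ 115 μT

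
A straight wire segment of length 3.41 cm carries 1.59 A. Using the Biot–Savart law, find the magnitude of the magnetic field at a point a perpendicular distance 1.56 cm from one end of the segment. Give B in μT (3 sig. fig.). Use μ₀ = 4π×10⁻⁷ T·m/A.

For a finite straight segment, B = (μ₀I/4πd)(sinθ₁ + sinθ₂), where θ₁, θ₂ are the angles from the perpendicular to each end.
The perpendicular foot is at one end, so the two end-offsets along the wire are 0 and L = 0.0341 m.
sinθ₁ = 0/√(0²+0.0156²) = 0.0000; sinθ₂ = 0.0341/√(0.0341²+0.0156²) = 0.9094.
B = (4π×10⁻⁷ × 1.59) / (4π × 0.0156) × (0.0000 + 0.9094) = 9.27×10⁻⁶ T.

B ≈ 9.27 μT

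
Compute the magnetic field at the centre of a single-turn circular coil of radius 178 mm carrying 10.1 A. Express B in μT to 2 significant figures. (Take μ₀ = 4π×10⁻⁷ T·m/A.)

B ≈ 36 μT

At the centre of a circular loop the Biot–Savart law gives B = μ₀I/(2R).
B = (4π×10⁻⁷ × 10.1) / (2 × 0.178) = 3.57×10⁻⁵ T.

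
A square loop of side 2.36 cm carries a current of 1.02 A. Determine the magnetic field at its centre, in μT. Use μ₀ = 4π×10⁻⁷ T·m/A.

B ≈ 48.9 μT

Each side is a finite straight segment at perpendicular distance d = a/(2 tan(π/4)) = 0.0118 m from the centre, with end-angles ±π/4.
One side contributes B₁ = (μ₀I/4πd)·2 sin(π/4) = 1.22×10⁻⁵ T.
All 4 sides add in the same direction: B = 4 × 1.22×10⁻⁵ = 4.89×10⁻⁵ T.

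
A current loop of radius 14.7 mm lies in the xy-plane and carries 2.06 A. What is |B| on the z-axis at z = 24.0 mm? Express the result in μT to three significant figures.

B ≈ 12.5 μT

On the axis of a circular loop, B = μ₀IR² / [2(R²+z²)^(3/2)].
R² + z² = (0.0147)² + (0.024)² = 0.0007921 m², and (R²+z²)^(3/2) = 2.23×10⁻⁵ m³.
B = (4π×10⁻⁷ × 2.06 × 0.0002161) / (2 × 2.23×10⁻⁵) = 1.25×10⁻⁵ T.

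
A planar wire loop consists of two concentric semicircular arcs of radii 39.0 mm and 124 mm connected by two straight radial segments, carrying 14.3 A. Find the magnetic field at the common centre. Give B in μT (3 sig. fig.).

B ≈ 79.0 μT

The radial connectors point toward the centre, so dl × r̂ = 0 and they contribute nothing.
Each semicircle gives μ₀I/(4R): inner arc 1.15×10⁻⁴ T, outer arc 3.62×10⁻⁵ T.
The two arcs carry current in opposite angular senses, so their fields oppose: B = |1.15×10⁻⁴ − 3.62×10⁻⁵| = 7.90×10⁻⁵ T.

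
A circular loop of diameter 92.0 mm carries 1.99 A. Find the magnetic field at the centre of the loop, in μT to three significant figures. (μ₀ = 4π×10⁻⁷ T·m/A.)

At the centre of a circular loop the Biot–Savart law gives B = μ₀I/(2R) (so R = 0.046 m).
B = (4π×10⁻⁷ × 1.99) / (2 × 0.046) = 2.72×10⁻⁵ T.

B ≈ 27.2 μT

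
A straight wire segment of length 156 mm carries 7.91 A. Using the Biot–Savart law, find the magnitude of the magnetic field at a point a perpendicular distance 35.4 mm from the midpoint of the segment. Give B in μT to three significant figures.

B ≈ 40.7 μT

For a finite straight segment, B = (μ₀I/4πd)(sinθ₁ + sinθ₂), where θ₁, θ₂ are the angles from the perpendicular to each end.
The perpendicular from the point meets the wire at its midpoint, so each end is L/2 = 0.078 m away along the wire.
sinθ₁ = 0.078/√(0.078²+0.0354²) = 0.9106; sinθ₂ = 0.078/√(0.078²+0.0354²) = 0.9106.
B = (4π×10⁻⁷ × 7.91) / (4π × 0.0354) × (0.9106 + 0.9106) = 4.07×10⁻⁵ T.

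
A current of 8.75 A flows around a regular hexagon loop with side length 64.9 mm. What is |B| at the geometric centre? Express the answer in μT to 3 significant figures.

Each side is a finite straight segment at perpendicular distance d = a/(2 tan(π/6)) = 0.05621 m from the centre, with end-angles ±π/6.
One side contributes B₁ = (μ₀I/4πd)·2 sin(π/6) = 1.56×10⁻⁵ T.
All 6 sides add in the same direction: B = 6 × 1.56×10⁻⁵ = 9.34×10⁻⁵ T.

B ≈ 93.4 μT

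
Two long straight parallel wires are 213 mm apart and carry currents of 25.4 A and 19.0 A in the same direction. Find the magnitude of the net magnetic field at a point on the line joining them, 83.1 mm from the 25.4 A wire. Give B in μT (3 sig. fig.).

B ≈ 31.9 μT

Each long wire gives B = μ₀I/(2πd). Distances are d₁ = 0.0831 m and d₂ = 0.1299 m.
B₁ = 6.11×10⁻⁵ T, B₂ = 2.93×10⁻⁵ T.
Between parallel currents the two contributions point in opposite directions, so they subtract. B = |B₁ − B₂| = |6.11×10⁻⁵ − 2.93×10⁻⁵| = 3.19×10⁻⁵ T.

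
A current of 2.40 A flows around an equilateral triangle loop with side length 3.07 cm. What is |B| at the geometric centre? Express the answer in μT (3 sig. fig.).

Each side is a finite straight segment at perpendicular distance d = a/(2 tan(π/3)) = 0.008862 m from the centre, with end-angles ±π/3.
One side contributes B₁ = (μ₀I/4πd)·2 sin(π/3) = 4.69×10⁻⁵ T.
All 3 sides add in the same direction: B = 3 × 4.69×10⁻⁵ = 1.41×10⁻⁴ T.

B ≈ 141 μT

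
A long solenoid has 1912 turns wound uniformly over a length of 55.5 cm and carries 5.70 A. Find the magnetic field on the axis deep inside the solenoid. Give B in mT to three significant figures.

Inside a long solenoid, B = μ₀nI with n = 3445 turns/m.
B = 4π×10⁻⁷ × 3445 × 5.70 = 2.47×10⁻² T.

B ≈ 24.7 mT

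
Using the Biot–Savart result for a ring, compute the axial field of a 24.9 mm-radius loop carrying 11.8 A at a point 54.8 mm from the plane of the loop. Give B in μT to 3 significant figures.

On the axis of a circular loop, B = μ₀IR² / [2(R²+z²)^(3/2)].
R² + z² = (0.0249)² + (0.0548)² = 0.003623 m², and (R²+z²)^(3/2) = 2.18×10⁻⁴ m³.
B = (4π×10⁻⁷ × 11.8 × 0.00062) / (2 × 2.18×10⁻⁴) = 2.11×10⁻⁵ T.

B ≈ 21.1 μT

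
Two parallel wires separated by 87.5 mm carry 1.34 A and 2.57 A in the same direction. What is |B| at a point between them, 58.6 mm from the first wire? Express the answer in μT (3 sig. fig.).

B ≈ 13.2 μT

Each long wire gives B = μ₀I/(2πd). Distances are d₁ = 0.0586 m and d₂ = 0.0289 m.
B₁ = 4.57×10⁻⁶ T, B₂ = 1.78×10⁻⁵ T.
Between parallel currents the two contributions point in opposite directions, so they subtract. B = |B₁ − B₂| = |4.57×10⁻⁶ − 1.78×10⁻⁵| = 1.32×10⁻⁵ T.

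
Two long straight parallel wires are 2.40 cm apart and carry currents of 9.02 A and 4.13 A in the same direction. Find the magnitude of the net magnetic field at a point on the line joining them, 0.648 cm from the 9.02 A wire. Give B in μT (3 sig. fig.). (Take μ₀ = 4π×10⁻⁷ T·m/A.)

Each long wire gives B = μ₀I/(2πd). Distances are d₁ = 0.00648 m and d₂ = 0.01752 m.
B₁ = 2.78×10⁻⁴ T, B₂ = 4.71×10⁻⁵ T.
Between parallel currents the two contributions point in opposite directions, so they subtract. B = |B₁ − B₂| = |2.78×10⁻⁴ − 4.71×10⁻⁵| = 2.31×10⁻⁴ T.

B ≈ 231 μT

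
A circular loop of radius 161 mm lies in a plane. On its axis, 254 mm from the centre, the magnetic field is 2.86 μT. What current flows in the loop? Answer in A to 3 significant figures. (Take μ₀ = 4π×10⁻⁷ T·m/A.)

I ≈ 4.78 A

On the axis of a loop, B = μ₀IR²/[2(R²+z²)^(3/2)], so I = 2B(R²+z²)^(3/2)/(μ₀R²).
R² + z² = 0.02592 + 0.06452 = 0.09044 m²; raised to 3/2 gives 2.72×10⁻² m³.
I = 2 × 2.86×10⁻⁶ × 2.72×10⁻² / (1.26×10⁻⁶ × 0.02592) = 4.78 A.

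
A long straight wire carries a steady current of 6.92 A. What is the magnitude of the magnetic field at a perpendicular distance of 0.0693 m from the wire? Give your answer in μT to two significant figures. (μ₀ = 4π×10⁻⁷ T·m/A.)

B ≈ 20 μT

For an infinitely long straight wire, B = μ₀I/(2πd).
B = (4π×10⁻⁷ × 6.92) / (2π × 0.0693) = 2.00×10⁻⁵ T.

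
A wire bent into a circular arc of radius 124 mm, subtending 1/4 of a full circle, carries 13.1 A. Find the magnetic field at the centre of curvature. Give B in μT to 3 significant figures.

The Biot–Savart field of a circular arc at its centre is B = μ₀Iφ/(4πR), with φ = 1.571 rad.
B = (4π×10⁻⁷ × 13.1 × 1.571) / (4π × 0.124) = 1.66×10⁻⁵ T.

B ≈ 16.6 μT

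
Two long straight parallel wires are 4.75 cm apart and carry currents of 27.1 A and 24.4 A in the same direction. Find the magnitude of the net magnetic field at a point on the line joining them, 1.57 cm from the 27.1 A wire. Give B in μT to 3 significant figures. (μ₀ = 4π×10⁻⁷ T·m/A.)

B ≈ 192 μT

Each long wire gives B = μ₀I/(2πd). Distances are d₁ = 0.0157 m and d₂ = 0.0318 m.
B₁ = 3.45×10⁻⁴ T, B₂ = 1.53×10⁻⁴ T.
Between parallel currents the two contributions point in opposite directions, so they subtract. B = |B₁ − B₂| = |3.45×10⁻⁴ − 1.53×10⁻⁴| = 1.92×10⁻⁴ T.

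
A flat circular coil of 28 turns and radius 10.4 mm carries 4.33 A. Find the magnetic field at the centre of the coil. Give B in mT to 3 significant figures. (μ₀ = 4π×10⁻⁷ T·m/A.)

B ≈ 7.32 mT

For an N-turn flat coil, B = Nμ₀I/(2R) with R = 0.0104 m.
B = 28 × 2.62×10⁻⁴ T = 7.32×10⁻³ T.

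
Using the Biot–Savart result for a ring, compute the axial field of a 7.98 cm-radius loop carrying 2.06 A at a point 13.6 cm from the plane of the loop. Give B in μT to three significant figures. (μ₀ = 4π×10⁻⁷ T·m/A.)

On the axis of a circular loop, B = μ₀IR² / [2(R²+z²)^(3/2)].
R² + z² = (0.0798)² + (0.136)² = 0.02486 m², and (R²+z²)^(3/2) = 3.92×10⁻³ m³.
B = (4π×10⁻⁷ × 2.06 × 0.006368) / (2 × 3.92×10⁻³) = 2.10×10⁻⁶ T.

B ≈ 2.10 μT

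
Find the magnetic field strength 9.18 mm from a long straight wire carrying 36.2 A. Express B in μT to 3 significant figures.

For an infinitely long straight wire, B = μ₀I/(2πd).
B = (4π×10⁻⁷ × 36.2) / (2π × 0.00918) = 7.89×10⁻⁴ T.

B ≈ 789 μT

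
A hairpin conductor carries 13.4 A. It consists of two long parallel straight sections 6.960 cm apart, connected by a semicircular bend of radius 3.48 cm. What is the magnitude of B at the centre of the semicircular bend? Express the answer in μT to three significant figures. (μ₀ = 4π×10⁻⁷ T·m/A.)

The semicircular arc contributes B_arc = μ₀I·π/(4πR) = μ₀I/(4R) = 1.21×10⁻⁴ T.
Each semi-infinite lead is at perpendicular distance R = 0.0348 m from the centre, with the perpendicular foot at its near end, so it contributes μ₀I/(4πR); both point the same way, together 7.70×10⁻⁵ T.
Arc and leads all point the same direction: B = 1.21×10⁻⁴ + 7.70×10⁻⁵ = 1.98×10⁻⁴ T.

B ≈ 198 μT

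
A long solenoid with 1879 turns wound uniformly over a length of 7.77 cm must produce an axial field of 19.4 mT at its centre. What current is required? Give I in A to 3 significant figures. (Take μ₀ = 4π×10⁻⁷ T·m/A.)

Inside a long solenoid B = μ₀nI with n = 2.418×10⁴ m⁻¹, so I = B/(μ₀n).
I = 1.94×10⁻² / (4π×10⁻⁷ × 2.418×10⁴) = 0.638 A.

I ≈ 0.638 A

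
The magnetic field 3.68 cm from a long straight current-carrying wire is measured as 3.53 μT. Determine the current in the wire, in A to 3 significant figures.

I ≈ 0.650 A

For a long straight wire B = μ₀I/(2πd), so I = 2πdB/μ₀.
I = 2π × 0.0368 × 3.53×10⁻⁶ / (4π×10⁻⁷) = 0.650 A.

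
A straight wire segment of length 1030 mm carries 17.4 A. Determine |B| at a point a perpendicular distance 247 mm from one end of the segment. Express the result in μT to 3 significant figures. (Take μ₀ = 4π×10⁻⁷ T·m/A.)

B ≈ 6.85 μT

For a finite straight segment, B = (μ₀I/4πd)(sinθ₁ + sinθ₂), where θ₁, θ₂ are the angles from the perpendicular to each end.
The perpendicular foot is at one end, so the two end-offsets along the wire are 0 and L = 1.03 m.
sinθ₁ = 0/√(0²+0.247²) = 0.0000; sinθ₂ = 1.03/√(1.03²+0.247²) = 0.9724.
B = (4π×10⁻⁷ × 17.4) / (4π × 0.247) × (0.0000 + 0.9724) = 6.85×10⁻⁶ T.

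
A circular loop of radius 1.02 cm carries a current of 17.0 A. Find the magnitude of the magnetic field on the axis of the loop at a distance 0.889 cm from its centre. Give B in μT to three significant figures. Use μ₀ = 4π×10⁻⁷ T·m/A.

B ≈ 449 μT

On the axis of a circular loop, B = μ₀IR² / [2(R²+z²)^(3/2)].
R² + z² = (0.0102)² + (0.00889)² = 0.0001831 m², and (R²+z²)^(3/2) = 2.48×10⁻⁶ m³.
B = (4π×10⁻⁷ × 17.0 × 0.000104) / (2 × 2.48×10⁻⁶) = 4.49×10⁻⁴ T.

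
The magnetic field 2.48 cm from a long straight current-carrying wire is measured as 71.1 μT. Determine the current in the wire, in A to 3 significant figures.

I ≈ 8.82 A

For a long straight wire B = μ₀I/(2πd), so I = 2πdB/μ₀.
I = 2π × 0.0248 × 7.11×10⁻⁵ / (4π×10⁻⁷) = 8.82 A.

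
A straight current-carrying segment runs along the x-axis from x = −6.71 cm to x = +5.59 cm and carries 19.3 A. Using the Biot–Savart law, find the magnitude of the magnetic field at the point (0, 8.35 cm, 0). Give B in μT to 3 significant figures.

B ≈ 27.3 μT

For a finite straight segment, B = (μ₀I/4πd)(sinθ₁ + sinθ₂), where θ₁, θ₂ are the angles from the perpendicular to each end.
The perpendicular distance is d = 0.0835 m; the end-offsets along the wire are a = 0.0671 m and b = 0.0559 m.
sinθ₁ = 0.0671/√(0.0671²+0.0835²) = 0.6264; sinθ₂ = 0.0559/√(0.0559²+0.0835²) = 0.5563.
B = (4π×10⁻⁷ × 19.3) / (4π × 0.0835) × (0.6264 + 0.5563) = 2.73×10⁻⁵ T.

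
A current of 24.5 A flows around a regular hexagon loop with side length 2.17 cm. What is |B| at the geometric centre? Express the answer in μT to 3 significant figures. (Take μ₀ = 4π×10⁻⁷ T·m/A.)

Each side is a finite straight segment at perpendicular distance d = a/(2 tan(π/6)) = 0.01879 m from the centre, with end-angles ±π/6.
One side contributes B₁ = (μ₀I/4πd)·2 sin(π/6) = 1.30×10⁻⁴ T.
All 6 sides add in the same direction: B = 6 × 1.30×10⁻⁴ = 7.82×10⁻⁴ T.

B ≈ 782 μT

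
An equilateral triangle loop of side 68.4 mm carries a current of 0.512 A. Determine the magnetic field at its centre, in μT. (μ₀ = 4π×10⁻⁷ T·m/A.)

B ≈ 13.5 μT

Each side is a finite straight segment at perpendicular distance d = a/(2 tan(π/3)) = 0.01975 m from the centre, with end-angles ±π/3.
One side contributes B₁ = (μ₀I/4πd)·2 sin(π/3) = 4.49×10⁻⁶ T.
All 3 sides add in the same direction: B = 3 × 4.49×10⁻⁶ = 1.35×10⁻⁵ T.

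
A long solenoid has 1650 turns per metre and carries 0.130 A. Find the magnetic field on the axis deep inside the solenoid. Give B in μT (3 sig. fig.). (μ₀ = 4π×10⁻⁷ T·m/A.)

Inside a long solenoid, B = μ₀nI with n = 1650 turns/m.
B = 4π×10⁻⁷ × 1650 × 0.130 = 2.70×10⁻⁴ T.

B ≈ 270 μT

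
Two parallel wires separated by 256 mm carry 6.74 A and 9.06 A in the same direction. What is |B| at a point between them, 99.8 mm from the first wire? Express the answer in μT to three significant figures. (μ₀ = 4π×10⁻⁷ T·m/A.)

Each long wire gives B = μ₀I/(2πd). Distances are d₁ = 0.0998 m and d₂ = 0.1562 m.
B₁ = 1.35×10⁻⁵ T, B₂ = 1.16×10⁻⁵ T.
Between parallel currents the two contributions point in opposite directions, so they subtract. B = |B₁ − B₂| = |1.35×10⁻⁵ − 1.16×10⁻⁵| = 1.91×10⁻⁶ T.

B ≈ 1.91 μT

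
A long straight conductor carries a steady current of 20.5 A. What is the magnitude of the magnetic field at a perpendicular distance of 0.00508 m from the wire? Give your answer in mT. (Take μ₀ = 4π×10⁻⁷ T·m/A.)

For an infinitely long straight wire, B = μ₀I/(2πd).
B = (4π×10⁻⁷ × 20.5) / (2π × 0.00508) = 8.07×10⁻⁴ T.

B ≈ 0.807 mT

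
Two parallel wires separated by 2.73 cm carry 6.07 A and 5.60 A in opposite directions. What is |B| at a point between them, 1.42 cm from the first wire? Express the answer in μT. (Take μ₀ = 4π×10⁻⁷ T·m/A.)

Each long wire gives B = μ₀I/(2πd). Distances are d₁ = 0.0142 m and d₂ = 0.0131 m.
B₁ = 8.55×10⁻⁵ T, B₂ = 8.55×10⁻⁵ T.
Between antiparallel currents both contributions point the same way, so they add. B = B₁ + B₂ = 8.55×10⁻⁵ + 8.55×10⁻⁵ = 1.71×10⁻⁴ T.

B ≈ 171 μT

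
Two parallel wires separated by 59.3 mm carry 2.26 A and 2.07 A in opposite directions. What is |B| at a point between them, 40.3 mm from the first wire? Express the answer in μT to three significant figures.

Each long wire gives B = μ₀I/(2πd). Distances are d₁ = 0.0403 m and d₂ = 0.019 m.
B₁ = 1.12×10⁻⁵ T, B₂ = 2.18×10⁻⁵ T.
Between antiparallel currents both contributions point the same way, so they add. B = B₁ + B₂ = 1.12×10⁻⁵ + 2.18×10⁻⁵ = 3.30×10⁻⁵ T.

B ≈ 33.0 μT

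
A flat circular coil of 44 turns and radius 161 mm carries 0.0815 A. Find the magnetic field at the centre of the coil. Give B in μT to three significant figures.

B ≈ 14.0 μT

For an N-turn flat coil, B = Nμ₀I/(2R) with R = 0.161 m.
B = 44 × 3.18×10⁻⁷ T = 1.40×10⁻⁵ T.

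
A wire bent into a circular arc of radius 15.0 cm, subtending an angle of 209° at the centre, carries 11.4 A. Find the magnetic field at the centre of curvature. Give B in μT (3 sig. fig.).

B ≈ 27.7 μT

The Biot–Savart field of a circular arc at its centre is B = μ₀Iφ/(4πR), with φ = 3.648 rad.
B = (4π×10⁻⁷ × 11.4 × 3.648) / (4π × 0.15) = 2.77×10⁻⁵ T.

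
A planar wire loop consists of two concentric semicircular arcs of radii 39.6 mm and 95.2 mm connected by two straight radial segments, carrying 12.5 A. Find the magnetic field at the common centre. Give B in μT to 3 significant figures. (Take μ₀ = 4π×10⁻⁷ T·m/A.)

The radial connectors point toward the centre, so dl × r̂ = 0 and they contribute nothing.
Each semicircle gives μ₀I/(4R): inner arc 9.92×10⁻⁵ T, outer arc 4.12×10⁻⁵ T.
The two arcs carry current in opposite angular senses, so their fields oppose: B = |9.92×10⁻⁵ − 4.12×10⁻⁵| = 5.79×10⁻⁵ T.

B ≈ 57.9 μT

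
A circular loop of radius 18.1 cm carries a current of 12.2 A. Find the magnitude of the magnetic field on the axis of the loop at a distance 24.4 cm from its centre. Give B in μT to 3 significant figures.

B ≈ 8.96 μT

On the axis of a circular loop, B = μ₀IR² / [2(R²+z²)^(3/2)].
R² + z² = (0.181)² + (0.244)² = 0.0923 m², and (R²+z²)^(3/2) = 2.80×10⁻² m³.
B = (4π×10⁻⁷ × 12.2 × 0.03276) / (2 × 2.80×10⁻²) = 8.96×10⁻⁶ T.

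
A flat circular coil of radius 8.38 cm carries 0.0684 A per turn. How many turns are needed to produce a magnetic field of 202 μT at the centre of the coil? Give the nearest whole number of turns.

For an N-turn coil, B = Nμ₀I/(2R). A single turn gives B₁ = 5.13×10⁻⁷ T with R = 0.0838 m.
N = B/B₁ = 2.02×10⁻⁴ / 5.13×10⁻⁷ = 393.88.

N = 394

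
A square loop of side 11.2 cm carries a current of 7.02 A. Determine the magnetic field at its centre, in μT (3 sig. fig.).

Each side is a finite straight segment at perpendicular distance d = a/(2 tan(π/4)) = 0.056 m from the centre, with end-angles ±π/4.
One side contributes B₁ = (μ₀I/4πd)·2 sin(π/4) = 1.77×10⁻⁵ T.
All 4 sides add in the same direction: B = 4 × 1.77×10⁻⁵ = 7.09×10⁻⁵ T.

B ≈ 70.9 μT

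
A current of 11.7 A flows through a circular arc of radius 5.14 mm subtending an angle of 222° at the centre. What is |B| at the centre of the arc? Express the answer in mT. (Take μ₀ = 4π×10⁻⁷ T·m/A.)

B ≈ 0.882 mT

The Biot–Savart field of a circular arc at its centre is B = μ₀Iφ/(4πR), with φ = 3.875 rad.
B = (4π×10⁻⁷ × 11.7 × 3.875) / (4π × 0.00514) = 8.82×10⁻⁴ T.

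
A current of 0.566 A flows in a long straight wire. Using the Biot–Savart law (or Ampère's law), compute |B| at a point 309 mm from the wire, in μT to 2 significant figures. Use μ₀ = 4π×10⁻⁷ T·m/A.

B ≈ 0.37 μT

For an infinitely long straight wire, B = μ₀I/(2πd).
B = (4π×10⁻⁷ × 0.566) / (2π × 0.309) = 3.66×10⁻⁷ T.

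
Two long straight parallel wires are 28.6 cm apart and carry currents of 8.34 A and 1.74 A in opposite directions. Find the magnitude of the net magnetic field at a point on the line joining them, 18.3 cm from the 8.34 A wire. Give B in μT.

B ≈ 12.5 μT

Each long wire gives B = μ₀I/(2πd). Distances are d₁ = 0.183 m and d₂ = 0.103 m.
B₁ = 9.11×10⁻⁶ T, B₂ = 3.38×10⁻⁶ T.
Between antiparallel currents both contributions point the same way, so they add. B = B₁ + B₂ = 9.11×10⁻⁶ + 3.38×10⁻⁶ = 1.25×10⁻⁵ T.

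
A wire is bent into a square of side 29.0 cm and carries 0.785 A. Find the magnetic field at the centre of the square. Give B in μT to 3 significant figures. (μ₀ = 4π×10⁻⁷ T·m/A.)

B ≈ 3.06 μT

Each side is a finite straight segment at perpendicular distance d = a/(2 tan(π/4)) = 0.145 m from the centre, with end-angles ±π/4.
One side contributes B₁ = (μ₀I/4πd)·2 sin(π/4) = 7.66×10⁻⁷ T.
All 4 sides add in the same direction: B = 4 × 7.66×10⁻⁷ = 3.06×10⁻⁶ T.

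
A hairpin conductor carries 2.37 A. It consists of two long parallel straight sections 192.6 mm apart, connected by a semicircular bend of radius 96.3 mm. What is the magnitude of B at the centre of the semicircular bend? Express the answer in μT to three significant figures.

The semicircular arc contributes B_arc = μ₀I·π/(4πR) = μ₀I/(4R) = 7.73×10⁻⁶ T.
Each semi-infinite lead is at perpendicular distance R = 0.0963 m from the centre, with the perpendicular foot at its near end, so it contributes μ₀I/(4πR); both point the same way, together 4.92×10⁻⁶ T.
Arc and leads all point the same direction: B = 7.73×10⁻⁶ + 4.92×10⁻⁶ = 1.27×10⁻⁵ T.

B ≈ 12.7 μT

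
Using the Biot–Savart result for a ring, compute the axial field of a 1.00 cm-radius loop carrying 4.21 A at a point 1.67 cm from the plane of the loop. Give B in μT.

B ≈ 35.9 μT

On the axis of a circular loop, B = μ₀IR² / [2(R²+z²)^(3/2)].
R² + z² = (0.01)² + (0.0167)² = 0.0003789 m², and (R²+z²)^(3/2) = 7.38×10⁻⁶ m³.
B = (4π×10⁻⁷ × 4.21 × 0.0001) / (2 × 7.38×10⁻⁶) = 3.59×10⁻⁵ T.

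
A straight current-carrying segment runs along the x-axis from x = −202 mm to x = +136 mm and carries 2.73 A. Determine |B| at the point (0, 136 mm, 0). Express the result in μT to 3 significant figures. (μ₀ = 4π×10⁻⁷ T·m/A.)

For a finite straight segment, B = (μ₀I/4πd)(sinθ₁ + sinθ₂), where θ₁, θ₂ are the angles from the perpendicular to each end.
The perpendicular distance is d = 0.136 m; the end-offsets along the wire are a = 0.202 m and b = 0.136 m.
sinθ₁ = 0.202/√(0.202²+0.136²) = 0.8295; sinθ₂ = 0.136/√(0.136²+0.136²) = 0.7071.
B = (4π×10⁻⁷ × 2.73) / (4π × 0.136) × (0.8295 + 0.7071) = 3.08×10⁻⁶ T.

B ≈ 3.08 μT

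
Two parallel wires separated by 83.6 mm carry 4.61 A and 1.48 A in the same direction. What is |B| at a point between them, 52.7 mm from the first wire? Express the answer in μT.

B ≈ 7.92 μT

Each long wire gives B = μ₀I/(2πd). Distances are d₁ = 0.0527 m and d₂ = 0.0309 m.
B₁ = 1.75×10⁻⁵ T, B₂ = 9.58×10⁻⁶ T.
Between parallel currents the two contributions point in opposite directions, so they subtract. B = |B₁ − B₂| = |1.75×10⁻⁵ − 9.58×10⁻⁶| = 7.92×10⁻⁶ T.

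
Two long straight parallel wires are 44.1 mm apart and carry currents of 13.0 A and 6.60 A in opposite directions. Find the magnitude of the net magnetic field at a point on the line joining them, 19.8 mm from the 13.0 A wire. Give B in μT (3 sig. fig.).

Each long wire gives B = μ₀I/(2πd). Distances are d₁ = 0.0198 m and d₂ = 0.0243 m.
B₁ = 1.31×10⁻⁴ T, B₂ = 5.43×10⁻⁵ T.
Between antiparallel currents both contributions point the same way, so they add. B = B₁ + B₂ = 1.31×10⁻⁴ + 5.43×10⁻⁵ = 1.86×10⁻⁴ T.

B ≈ 186 μT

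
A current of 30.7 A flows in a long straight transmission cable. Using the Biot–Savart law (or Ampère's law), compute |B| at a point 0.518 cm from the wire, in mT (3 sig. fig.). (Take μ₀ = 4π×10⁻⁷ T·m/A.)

B ≈ 1.19 mT

For an infinitely long straight wire, B = μ₀I/(2πd).
B = (4π×10⁻⁷ × 30.7) / (2π × 0.00518) = 1.19×10⁻³ T.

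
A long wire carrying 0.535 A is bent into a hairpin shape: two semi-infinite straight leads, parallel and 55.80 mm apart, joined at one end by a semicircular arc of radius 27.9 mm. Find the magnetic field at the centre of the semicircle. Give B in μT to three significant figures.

B ≈ 9.86 μT

The semicircular arc contributes B_arc = μ₀I·π/(4πR) = μ₀I/(4R) = 6.02×10⁻⁶ T.
Each semi-infinite lead is at perpendicular distance R = 0.0279 m from the centre, with the perpendicular foot at its near end, so it contributes μ₀I/(4πR); both point the same way, together 3.84×10⁻⁶ T.
Arc and leads all point the same direction: B = 6.02×10⁻⁶ + 3.84×10⁻⁶ = 9.86×10⁻⁶ T.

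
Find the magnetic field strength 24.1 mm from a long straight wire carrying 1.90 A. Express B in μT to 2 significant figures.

For an infinitely long straight wire, B = μ₀I/(2πd).
B = (4π×10⁻⁷ × 1.90) / (2π × 0.0241) = 1.58×10⁻⁵ T.

B ≈ 16 μT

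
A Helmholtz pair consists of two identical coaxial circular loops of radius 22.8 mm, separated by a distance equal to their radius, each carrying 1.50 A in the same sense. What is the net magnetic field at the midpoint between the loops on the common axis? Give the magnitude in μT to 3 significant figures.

B ≈ 59.2 μT

Each loop contributes B = μ₀IR²/[2(R²+z²)^(3/2)] on the axis, with z measured from that loop.
Loop 1 (z = 0.0114 m): B₁ = 2.96×10⁻⁵ T. Loop 2 (z = 0.0114 m): B₂ = 2.96×10⁻⁵ T.
The fields add: B = B₁ + B₂ = 5.92×10⁻⁵ T.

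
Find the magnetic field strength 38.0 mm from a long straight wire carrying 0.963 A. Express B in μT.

B ≈ 5.07 μT

For an infinitely long straight wire, B = μ₀I/(2πd).
B = (4π×10⁻⁷ × 0.963) / (2π × 0.038) = 5.07×10⁻⁶ T.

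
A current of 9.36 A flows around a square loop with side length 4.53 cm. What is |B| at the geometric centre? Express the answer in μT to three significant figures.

Each side is a finite straight segment at perpendicular distance d = a/(2 tan(π/4)) = 0.02265 m from the centre, with end-angles ±π/4.
One side contributes B₁ = (μ₀I/4πd)·2 sin(π/4) = 5.84×10⁻⁵ T.
All 4 sides add in the same direction: B = 4 × 5.84×10⁻⁵ = 2.34×10⁻⁴ T.

B ≈ 234 μT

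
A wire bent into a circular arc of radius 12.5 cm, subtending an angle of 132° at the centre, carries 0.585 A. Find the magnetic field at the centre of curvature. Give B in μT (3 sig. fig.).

The Biot–Savart field of a circular arc at its centre is B = μ₀Iφ/(4πR), with φ = 2.304 rad.
B = (4π×10⁻⁷ × 0.585 × 2.304) / (4π × 0.125) = 1.08×10⁻⁶ T.

B ≈ 1.08 μT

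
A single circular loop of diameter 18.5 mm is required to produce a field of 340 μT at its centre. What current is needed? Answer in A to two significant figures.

At the centre of a circular loop B = μ₀I/(2R), so I = 2RB/μ₀.
With R = 0.00925 m, I = 2 × 0.00925 × 3.40×10⁻⁴ / (4π×10⁻⁷) = 5.01 A.

I ≈ 5.0 A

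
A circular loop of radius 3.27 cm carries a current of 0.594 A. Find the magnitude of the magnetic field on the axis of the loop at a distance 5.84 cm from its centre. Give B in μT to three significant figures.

B ≈ 1.33 μT

On the axis of a circular loop, B = μ₀IR² / [2(R²+z²)^(3/2)].
R² + z² = (0.0327)² + (0.0584)² = 0.00448 m², and (R²+z²)^(3/2) = 3.00×10⁻⁴ m³.
B = (4π×10⁻⁷ × 0.594 × 0.001069) / (2 × 3.00×10⁻⁴) = 1.33×10⁻⁶ T.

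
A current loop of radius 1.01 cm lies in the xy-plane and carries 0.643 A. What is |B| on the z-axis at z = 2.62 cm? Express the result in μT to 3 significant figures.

On the axis of a circular loop, B = μ₀IR² / [2(R²+z²)^(3/2)].
R² + z² = (0.0101)² + (0.0262)² = 0.0007885 m², and (R²+z²)^(3/2) = 2.21×10⁻⁵ m³.
B = (4π×10⁻⁷ × 0.643 × 0.000102) / (2 × 2.21×10⁻⁵) = 1.86×10⁻⁶ T.

B ≈ 1.86 μT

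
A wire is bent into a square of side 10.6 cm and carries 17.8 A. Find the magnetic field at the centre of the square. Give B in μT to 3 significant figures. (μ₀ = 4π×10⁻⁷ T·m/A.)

Each side is a finite straight segment at perpendicular distance d = a/(2 tan(π/4)) = 0.053 m from the centre, with end-angles ±π/4.
One side contributes B₁ = (μ₀I/4πd)·2 sin(π/4) = 4.75×10⁻⁵ T.
All 4 sides add in the same direction: B = 4 × 4.75×10⁻⁵ = 1.90×10⁻⁴ T.

B ≈ 190 μT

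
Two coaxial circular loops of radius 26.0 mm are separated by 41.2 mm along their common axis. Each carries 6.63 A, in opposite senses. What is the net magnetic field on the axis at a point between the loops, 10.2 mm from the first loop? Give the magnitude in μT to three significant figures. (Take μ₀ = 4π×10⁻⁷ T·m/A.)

B ≈ 86.7 μT

Each loop contributes B = μ₀IR²/[2(R²+z²)^(3/2)] on the axis, with z measured from that loop.
Loop 1 (z = 0.0102 m): B₁ = 1.29×10⁻⁴ T. Loop 2 (z = 0.031 m): B₂ = 4.25×10⁻⁵ T.
The fields oppose: B = |B₁ − B₂| = 8.67×10⁻⁵ T.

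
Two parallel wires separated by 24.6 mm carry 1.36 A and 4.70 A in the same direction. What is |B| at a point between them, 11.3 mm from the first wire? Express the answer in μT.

B ≈ 46.6 μT

Each long wire gives B = μ₀I/(2πd). Distances are d₁ = 0.0113 m and d₂ = 0.0133 m.
B₁ = 2.41×10⁻⁵ T, B₂ = 7.07×10⁻⁵ T.
Between parallel currents the two contributions point in opposite directions, so they subtract. B = |B₁ − B₂| = |2.41×10⁻⁵ − 7.07×10⁻⁵| = 4.66×10⁻⁵ T.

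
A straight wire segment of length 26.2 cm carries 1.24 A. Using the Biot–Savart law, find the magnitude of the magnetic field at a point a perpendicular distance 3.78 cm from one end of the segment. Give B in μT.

B ≈ 3.25 μT

For a finite straight segment, B = (μ₀I/4πd)(sinθ₁ + sinθ₂), where θ₁, θ₂ are the angles from the perpendicular to each end.
The perpendicular foot is at one end, so the two end-offsets along the wire are 0 and L = 0.262 m.
sinθ₁ = 0/√(0²+0.0378²) = 0.0000; sinθ₂ = 0.262/√(0.262²+0.0378²) = 0.9898.
B = (4π×10⁻⁷ × 1.24) / (4π × 0.0378) × (0.0000 + 0.9898) = 3.25×10⁻⁶ T.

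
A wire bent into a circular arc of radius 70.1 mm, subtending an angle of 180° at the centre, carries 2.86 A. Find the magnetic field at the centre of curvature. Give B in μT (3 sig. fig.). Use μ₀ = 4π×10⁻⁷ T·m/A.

The Biot–Savart field of a circular arc at its centre is B = μ₀Iφ/(4πR), with φ = 3.142 rad.
B = (4π×10⁻⁷ × 2.86 × 3.142) / (4π × 0.0701) = 1.28×10⁻⁵ T.

B ≈ 12.8 μT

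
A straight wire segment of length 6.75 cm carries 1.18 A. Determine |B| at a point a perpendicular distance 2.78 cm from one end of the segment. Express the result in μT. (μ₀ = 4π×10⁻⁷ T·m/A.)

B ≈ 3.92 μT

For a finite straight segment, B = (μ₀I/4πd)(sinθ₁ + sinθ₂), where θ₁, θ₂ are the angles from the perpendicular to each end.
The perpendicular foot is at one end, so the two end-offsets along the wire are 0 and L = 0.0675 m.
sinθ₁ = 0/√(0²+0.0278²) = 0.0000; sinθ₂ = 0.0675/√(0.0675²+0.0278²) = 0.9246.
B = (4π×10⁻⁷ × 1.18) / (4π × 0.0278) × (0.0000 + 0.9246) = 3.92×10⁻⁶ T.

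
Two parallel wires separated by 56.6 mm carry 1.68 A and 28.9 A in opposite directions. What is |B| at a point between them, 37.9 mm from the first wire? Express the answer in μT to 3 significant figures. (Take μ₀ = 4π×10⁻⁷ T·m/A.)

Each long wire gives B = μ₀I/(2πd). Distances are d₁ = 0.0379 m and d₂ = 0.0187 m.
B₁ = 8.87×10⁻⁶ T, B₂ = 3.09×10⁻⁴ T.
Between antiparallel currents both contributions point the same way, so they add. B = B₁ + B₂ = 8.87×10⁻⁶ + 3.09×10⁻⁴ = 3.18×10⁻⁴ T.

B ≈ 318 μT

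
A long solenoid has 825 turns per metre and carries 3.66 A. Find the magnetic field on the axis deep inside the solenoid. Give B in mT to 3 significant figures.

Inside a long solenoid, B = μ₀nI with n = 825 turns/m.
B = 4π×10⁻⁷ × 825 × 3.66 = 3.79×10⁻³ T.

B ≈ 3.79 mT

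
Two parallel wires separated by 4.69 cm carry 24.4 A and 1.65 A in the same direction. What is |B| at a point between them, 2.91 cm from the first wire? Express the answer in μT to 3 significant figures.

B ≈ 149 μT

Each long wire gives B = μ₀I/(2πd). Distances are d₁ = 0.0291 m and d₂ = 0.0178 m.
B₁ = 1.68×10⁻⁴ T, B₂ = 1.85×10⁻⁵ T.
Between parallel currents the two contributions point in opposite directions, so they subtract. B = |B₁ − B₂| = |1.68×10⁻⁴ − 1.85×10⁻⁵| = 1.49×10⁻⁴ T.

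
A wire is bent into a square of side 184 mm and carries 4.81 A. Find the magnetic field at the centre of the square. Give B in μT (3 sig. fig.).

B ≈ 29.6 μT

Each side is a finite straight segment at perpendicular distance d = a/(2 tan(π/4)) = 0.092 m from the centre, with end-angles ±π/4.
One side contributes B₁ = (μ₀I/4πd)·2 sin(π/4) = 7.39×10⁻⁶ T.
All 4 sides add in the same direction: B = 4 × 7.39×10⁻⁶ = 2.96×10⁻⁵ T.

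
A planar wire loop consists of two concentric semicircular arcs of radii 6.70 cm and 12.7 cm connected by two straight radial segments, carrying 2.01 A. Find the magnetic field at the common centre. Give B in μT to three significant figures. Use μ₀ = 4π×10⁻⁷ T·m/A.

B ≈ 4.45 μT

The radial connectors point toward the centre, so dl × r̂ = 0 and they contribute nothing.
Each semicircle gives μ₀I/(4R): inner arc 9.42×10⁻⁶ T, outer arc 4.97×10⁻⁶ T.
The two arcs carry current in opposite angular senses, so their fields oppose: B = |9.42×10⁻⁶ − 4.97×10⁻⁶| = 4.45×10⁻⁶ T.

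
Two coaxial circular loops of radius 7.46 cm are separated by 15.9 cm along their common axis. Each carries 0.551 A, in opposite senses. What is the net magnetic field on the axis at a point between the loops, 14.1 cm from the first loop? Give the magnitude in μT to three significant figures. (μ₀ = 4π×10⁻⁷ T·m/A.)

B ≈ 3.79 μT

Each loop contributes B = μ₀IR²/[2(R²+z²)^(3/2)] on the axis, with z measured from that loop.
Loop 1 (z = 0.141 m): B₁ = 4.75×10⁻⁷ T. Loop 2 (z = 0.018 m): B₂ = 4.26×10⁻⁶ T.
The fields oppose: B = |B₁ − B₂| = 3.79×10⁻⁶ T.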